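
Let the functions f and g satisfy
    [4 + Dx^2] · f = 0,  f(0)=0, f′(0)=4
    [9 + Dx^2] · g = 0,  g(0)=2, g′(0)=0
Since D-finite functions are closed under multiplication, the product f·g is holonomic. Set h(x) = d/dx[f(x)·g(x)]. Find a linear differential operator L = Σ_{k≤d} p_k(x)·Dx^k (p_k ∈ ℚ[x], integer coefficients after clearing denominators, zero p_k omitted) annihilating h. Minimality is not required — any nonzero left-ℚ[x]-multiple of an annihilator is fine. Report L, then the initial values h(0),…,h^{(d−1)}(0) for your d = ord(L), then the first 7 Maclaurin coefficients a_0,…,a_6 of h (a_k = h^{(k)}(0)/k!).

L = 25 + 26·Dx^2 + Dx^4  (order 4).
h: a_k = 8, 0, -124, 0, 781/3, 0, -19531/90, …
ICs: h(0) = 8, h′(0) = 0, h′′(0) = -248, h′′′(0) = 0.

f: a_k = 0, 4, 0, -8/3, 0, 8/15, 0, …
g: a_k = 2, 0, -9, 0, 27/4, 0, -81/40, …
h₀=f·g: eliminate ⇒ L₀, order ≤ 2·2.
h=h₀': d/dx-closure on L₀ ⇒ L.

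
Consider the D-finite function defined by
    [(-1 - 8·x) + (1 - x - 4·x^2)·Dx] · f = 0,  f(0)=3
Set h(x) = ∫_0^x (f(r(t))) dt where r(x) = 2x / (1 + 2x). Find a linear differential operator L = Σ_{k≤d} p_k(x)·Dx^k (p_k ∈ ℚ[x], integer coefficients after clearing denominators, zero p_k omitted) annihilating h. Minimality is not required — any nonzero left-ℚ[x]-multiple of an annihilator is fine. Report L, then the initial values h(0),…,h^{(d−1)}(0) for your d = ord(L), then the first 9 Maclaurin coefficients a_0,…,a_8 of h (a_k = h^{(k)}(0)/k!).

L = (2 + 36·x)·Dx + (-1 - 4·x + 12·x^2 + 32·x^3)·Dx^2  (order 2).
h: a_k = 0, 3, 3, 16, 0, 768/5, -256, 15360/7, -6912, …
ICs: h(0) = 0, h′(0) = 3.

f: a_k = 3, 3, 15, 27, 87, 195, 543, 1323, 3495, …
Substitute x→r, Dx→(1/r')Dx; clear ⇒ L₀.
h=∫h₀ ⇒ L = L₀·Dx.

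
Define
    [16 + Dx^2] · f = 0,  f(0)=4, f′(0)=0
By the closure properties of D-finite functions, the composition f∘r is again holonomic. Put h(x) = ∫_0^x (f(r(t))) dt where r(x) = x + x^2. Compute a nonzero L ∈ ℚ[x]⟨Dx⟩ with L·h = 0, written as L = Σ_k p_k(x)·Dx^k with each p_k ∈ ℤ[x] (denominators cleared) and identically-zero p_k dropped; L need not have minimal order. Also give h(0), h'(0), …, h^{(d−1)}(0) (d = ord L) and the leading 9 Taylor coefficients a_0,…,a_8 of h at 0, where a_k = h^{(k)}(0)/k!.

f: a_k = 4, 0, -32, 0, 128/3, 0, -1024/45, 0, 2048/315, …
h₀=f(r): pull back L_f along r ⇒ L₀.
h=∫h₀ ⇒ L = L₀·Dx.
L = (16 + 96·x + 192·x^2 + 128·x^3)·Dx - 2·Dx^2 + (1 + 2·x)·Dx^3  (order 3).
h: a_k = 0, 4, 0, -32/3, -16, 32/15, 256/9, 10496/315, 64/15, …
ICs: h(0) = 0, h′(0) = 4, h′′(0) = 0.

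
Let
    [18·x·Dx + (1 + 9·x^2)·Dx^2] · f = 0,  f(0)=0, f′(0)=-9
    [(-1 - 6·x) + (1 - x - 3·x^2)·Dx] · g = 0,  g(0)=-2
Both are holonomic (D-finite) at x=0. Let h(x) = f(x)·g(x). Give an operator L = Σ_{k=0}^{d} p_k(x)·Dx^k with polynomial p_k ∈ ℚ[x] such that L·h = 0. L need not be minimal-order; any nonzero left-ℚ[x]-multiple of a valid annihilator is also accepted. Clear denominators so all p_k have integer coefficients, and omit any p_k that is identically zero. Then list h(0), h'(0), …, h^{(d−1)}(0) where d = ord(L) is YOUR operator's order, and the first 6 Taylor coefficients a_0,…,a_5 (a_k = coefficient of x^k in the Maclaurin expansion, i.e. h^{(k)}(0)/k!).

L = (6 + 18·x + 162·x^2) + (2 - 6·x + 36·x^2 + 162·x^3)·Dx + (-1 + x - 6·x^2 + 9·x^3 + 27·x^4)·Dx^2  (order 2).
h: a_k = 0, 18, 18, 18, 72, 2088/5, …
ICs: h(0) = 0, h′(0) = 18.

f: a_k = 0, -9, 0, 27, 0, -729/5, …
g: a_k = -2, -2, -8, -14, -38, -80, …
h₀=f·g: eliminate ⇒ L₀, order ≤ 2·1.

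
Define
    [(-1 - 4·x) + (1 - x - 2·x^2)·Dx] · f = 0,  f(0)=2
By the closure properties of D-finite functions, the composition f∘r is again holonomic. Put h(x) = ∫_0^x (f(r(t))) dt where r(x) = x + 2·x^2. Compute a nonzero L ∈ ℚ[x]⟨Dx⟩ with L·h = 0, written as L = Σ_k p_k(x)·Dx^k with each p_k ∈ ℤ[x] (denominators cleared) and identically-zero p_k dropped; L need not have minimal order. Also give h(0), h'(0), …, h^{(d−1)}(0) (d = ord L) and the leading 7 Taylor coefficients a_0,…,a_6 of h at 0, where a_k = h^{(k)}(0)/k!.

L = (1 + 8·x + 24·x^2 + 32·x^3)·Dx + (-1 + x + 4·x^2 + 8·x^3 + 8·x^4)·Dx^2  (order 2).
h: a_k = 0, 2, 1, 10/3, 17/2, 106/5, 169/3, …
ICs: h(0) = 0, h′(0) = 2.

f: a_k = 2, 2, 6, 10, 22, 42, 86, …
Substitute x→r, Dx→(1/r')Dx; clear ⇒ L₀.
∫: right-multiply L₀ by Dx.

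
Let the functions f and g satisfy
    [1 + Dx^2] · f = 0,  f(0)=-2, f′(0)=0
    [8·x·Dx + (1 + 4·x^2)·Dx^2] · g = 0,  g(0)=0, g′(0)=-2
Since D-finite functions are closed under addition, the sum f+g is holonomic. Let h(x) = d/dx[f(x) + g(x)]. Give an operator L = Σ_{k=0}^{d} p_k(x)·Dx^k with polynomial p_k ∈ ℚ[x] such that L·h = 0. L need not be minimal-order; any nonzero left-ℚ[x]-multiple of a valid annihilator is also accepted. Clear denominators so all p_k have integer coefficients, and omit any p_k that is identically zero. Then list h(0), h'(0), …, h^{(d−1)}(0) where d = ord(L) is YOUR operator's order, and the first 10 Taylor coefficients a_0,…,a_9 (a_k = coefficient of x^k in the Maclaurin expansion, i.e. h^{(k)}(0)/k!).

f: a_k = -2, 0, 1, 0, -1/12, 0, 1/360, 0, -1/20160, 0, …
g: a_k = 0, -2, 0, 8/3, 0, -32/5, 0, 128/7, 0, -512/9, …
L₀ := lclm(L_f,L_g); ord L₀ ≤ 2+2.
Differentiate: ansatz ord ≤ ord L₀ ⇒ L.
L = (-376·x + 1600·x^3 + 128·x^5) + (-7 + 76·x^2 + 432·x^4 + 64·x^6)·Dx + (-376·x + 1600·x^3 + 128·x^5)·Dx^2 + (-7 + 76·x^2 + 432·x^4 + 64·x^6)·Dx^3  (order 3).
h: a_k = -2, 2, 8, -1/3, -32, 1/60, 128, -1/2520, -512, 1/181440, …
ICs: h(0) = -2, h′(0) = 2, h′′(0) = 16.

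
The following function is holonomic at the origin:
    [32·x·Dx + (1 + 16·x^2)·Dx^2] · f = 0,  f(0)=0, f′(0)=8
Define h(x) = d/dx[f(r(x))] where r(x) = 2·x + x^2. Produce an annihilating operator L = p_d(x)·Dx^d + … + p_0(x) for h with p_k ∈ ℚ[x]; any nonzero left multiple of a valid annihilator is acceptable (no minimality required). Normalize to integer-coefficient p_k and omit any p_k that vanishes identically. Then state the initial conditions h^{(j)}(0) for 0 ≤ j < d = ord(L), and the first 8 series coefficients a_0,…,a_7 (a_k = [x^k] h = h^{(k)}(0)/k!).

L = (-1 + 128·x + 256·x^2 + 192·x^3 + 48·x^4) + (1 + x + 64·x^2 + 128·x^3 + 80·x^4 + 16·x^5)·Dx  (order 1).
h: a_k = 16, 16, -1024, -2048, 64256, 196352, -3964928, -16646144, …
ICs: h(0) = 16.

f: a_k = 0, 8, 0, -128/3, 0, 2048/5, 0, -32768/7, …
h₀=f(r): pull back L_f along r ⇒ L₀.
h₀' ⇒ L via d/dx closure of L₀.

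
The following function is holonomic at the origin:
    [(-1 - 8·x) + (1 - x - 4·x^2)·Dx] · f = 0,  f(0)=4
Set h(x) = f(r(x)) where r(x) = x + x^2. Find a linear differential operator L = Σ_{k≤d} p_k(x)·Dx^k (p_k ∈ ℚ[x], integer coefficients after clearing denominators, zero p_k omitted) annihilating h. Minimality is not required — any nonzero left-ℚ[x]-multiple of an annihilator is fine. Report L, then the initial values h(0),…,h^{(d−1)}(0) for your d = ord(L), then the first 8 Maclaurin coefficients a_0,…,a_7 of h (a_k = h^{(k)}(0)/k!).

L = (1 + 10·x + 24·x^2 + 16·x^3) + (-1 + x + 5·x^2 + 8·x^3 + 4·x^4)·Dx  (order 1).
h: a_k = 4, 4, 24, 76, 244, 832, 2756, 9172, …
ICs: h(0) = 4.

f: a_k = 4, 4, 20, 36, 116, 260, 724, 1764, …
f∘r: x↦r, Dx↦Dx/r' in L_f ⇒ L₀.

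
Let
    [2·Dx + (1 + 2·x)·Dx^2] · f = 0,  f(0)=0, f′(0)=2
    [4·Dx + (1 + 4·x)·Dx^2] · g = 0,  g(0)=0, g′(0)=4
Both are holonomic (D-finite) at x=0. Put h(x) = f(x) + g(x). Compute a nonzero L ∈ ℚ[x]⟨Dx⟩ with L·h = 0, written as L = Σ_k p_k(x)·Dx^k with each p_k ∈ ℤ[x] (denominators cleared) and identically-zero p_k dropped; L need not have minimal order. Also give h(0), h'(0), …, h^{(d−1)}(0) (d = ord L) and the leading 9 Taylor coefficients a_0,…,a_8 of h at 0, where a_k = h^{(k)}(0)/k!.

L = 16·Dx + (12 + 32·x)·Dx^2 + (1 + 6·x + 8·x^2)·Dx^3  (order 3).
h: a_k = 0, 6, -10, 24, -68, 1056/5, -2080/3, 16512/7, -8224, …
ICs: h(0) = 0, h′(0) = 6, h′′(0) = -20.

f: a_k = 0, 2, -2, 8/3, -4, 32/5, -32/3, 128/7, -32, …
g: a_k = 0, 4, -8, 64/3, -64, 1024/5, -2048/3, 16384/7, -8192, …
Sum ⇒ L₀ = lclm(L_f,L_g) in ℚ(x)⟨Dx⟩.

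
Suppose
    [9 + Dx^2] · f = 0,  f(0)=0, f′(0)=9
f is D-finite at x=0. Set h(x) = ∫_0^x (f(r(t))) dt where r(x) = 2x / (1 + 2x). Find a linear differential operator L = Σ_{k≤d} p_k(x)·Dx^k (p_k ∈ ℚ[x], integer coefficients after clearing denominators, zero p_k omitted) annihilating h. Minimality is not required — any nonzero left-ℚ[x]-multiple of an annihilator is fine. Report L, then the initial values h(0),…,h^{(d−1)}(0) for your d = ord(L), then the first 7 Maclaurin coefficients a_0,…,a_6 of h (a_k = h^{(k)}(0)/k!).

f: a_k = 0, 9, 0, -27/2, 0, 243/40, 0, …
Change of var in L_f (x↦r) gives L₀.
h=∫h₀ ⇒ L = L₀·Dx.
L = 36·Dx + (4 + 24·x + 48·x^2 + 32·x^3)·Dx^2 + (1 + 8·x + 24·x^2 + 32·x^3 + 16·x^4)·Dx^3  (order 3).
h: a_k = 0, 0, 9, -12, -9, 504/5, -1758/5, …
ICs: h(0) = 0, h′(0) = 0, h′′(0) = 18.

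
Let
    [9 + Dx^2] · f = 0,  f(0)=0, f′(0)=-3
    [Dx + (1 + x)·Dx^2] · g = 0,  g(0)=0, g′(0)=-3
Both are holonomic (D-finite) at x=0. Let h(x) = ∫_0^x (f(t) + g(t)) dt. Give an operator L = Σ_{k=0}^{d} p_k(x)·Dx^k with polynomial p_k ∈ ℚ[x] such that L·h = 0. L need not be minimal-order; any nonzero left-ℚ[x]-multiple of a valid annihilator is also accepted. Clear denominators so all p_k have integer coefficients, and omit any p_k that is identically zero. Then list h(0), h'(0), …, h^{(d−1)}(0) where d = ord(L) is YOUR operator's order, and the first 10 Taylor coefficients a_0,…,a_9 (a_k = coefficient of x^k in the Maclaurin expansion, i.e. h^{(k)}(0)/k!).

f: a_k = 0, -3, 0, 9/2, 0, -81/40, 0, 243/560, 0, -243/4480, …
g: a_k = 0, -3, 3/2, -1, 3/4, -3/5, 1/2, -3/7, 3/8, -1/3, …
Weyl lclm of L_f,L_g ⇒ L₀ (ord ≤ 4).
∫: right-multiply L₀ by Dx.
L = (135 + 162·x + 81·x^2)·Dx^2 + (99 + 261·x + 243·x^2 + 81·x^3)·Dx^3 + (15 + 18·x + 9·x^2)·Dx^4 + (11 + 29·x + 27·x^2 + 9·x^3)·Dx^5  (order 5).
h: a_k = 0, 0, -3, 1/2, 7/8, 3/20, -7/16, 1/14, 3/4480, 1/24, …
ICs: h(0) = 0, h′(0) = 0, h′′(0) = -6, h′′′(0) = 3, h′′′′(0) = 21.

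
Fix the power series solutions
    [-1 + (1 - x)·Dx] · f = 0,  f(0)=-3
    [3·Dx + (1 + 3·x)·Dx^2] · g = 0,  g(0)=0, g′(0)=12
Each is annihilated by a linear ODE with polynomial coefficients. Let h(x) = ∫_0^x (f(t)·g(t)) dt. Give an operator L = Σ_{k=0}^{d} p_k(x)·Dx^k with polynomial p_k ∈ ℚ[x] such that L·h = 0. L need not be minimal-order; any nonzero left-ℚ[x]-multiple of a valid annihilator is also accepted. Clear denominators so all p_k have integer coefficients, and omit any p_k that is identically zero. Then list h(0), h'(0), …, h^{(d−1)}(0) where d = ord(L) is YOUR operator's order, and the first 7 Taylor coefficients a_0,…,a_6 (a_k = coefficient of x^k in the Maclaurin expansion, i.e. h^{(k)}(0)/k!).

L = 3·Dx + (-1 + 9·x)·Dx^2 + (-1 - 2·x + 3·x^2)·Dx^3  (order 3).
h: a_k = 0, 0, -18, 6, -45/2, 153/5, -717/10, …
ICs: h(0) = 0, h′(0) = 0, h′′(0) = -36.

f: a_k = -3, -3, -3, -3, -3, -3, -3, …
g: a_k = 0, 12, -18, 36, -81, 972/5, -486, …
Product ⇒ symmetric product L₀, ord ≤ 2.
∫: right-multiply L₀ by Dx.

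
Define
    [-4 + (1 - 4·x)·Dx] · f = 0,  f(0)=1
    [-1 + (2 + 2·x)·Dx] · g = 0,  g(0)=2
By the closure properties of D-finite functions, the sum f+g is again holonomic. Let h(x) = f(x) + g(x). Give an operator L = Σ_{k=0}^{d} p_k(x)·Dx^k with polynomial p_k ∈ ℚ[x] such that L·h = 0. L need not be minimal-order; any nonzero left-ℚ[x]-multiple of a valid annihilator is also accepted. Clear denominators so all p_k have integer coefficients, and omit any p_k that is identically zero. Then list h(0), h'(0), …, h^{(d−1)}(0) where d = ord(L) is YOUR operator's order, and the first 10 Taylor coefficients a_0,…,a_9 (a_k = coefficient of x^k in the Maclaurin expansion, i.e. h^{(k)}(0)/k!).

f: a_k = 1, 4, 16, 64, 256, 1024, 4096, 16384, 65536, 262144, …
g: a_k = 2, 1, -1/4, 1/8, -5/64, 7/128, -21/512, 33/1024, -429/16384, 715/32768, …
f+g: L₀ = lclm(L_f,L_g), ord ≤ 1+1.
L = (-68 - 48·x) + (129 + 248·x + 144·x^2)·Dx + (-14 + 18·x + 128·x^2 + 96·x^3)·Dx^2  (order 2).
h: a_k = 3, 5, 63/4, 513/8, 16379/64, 131079/128, 2097131/512, 16777249/1024, 1073741395/16384, 8589935307/32768, …
ICs: h(0) = 3, h′(0) = 5.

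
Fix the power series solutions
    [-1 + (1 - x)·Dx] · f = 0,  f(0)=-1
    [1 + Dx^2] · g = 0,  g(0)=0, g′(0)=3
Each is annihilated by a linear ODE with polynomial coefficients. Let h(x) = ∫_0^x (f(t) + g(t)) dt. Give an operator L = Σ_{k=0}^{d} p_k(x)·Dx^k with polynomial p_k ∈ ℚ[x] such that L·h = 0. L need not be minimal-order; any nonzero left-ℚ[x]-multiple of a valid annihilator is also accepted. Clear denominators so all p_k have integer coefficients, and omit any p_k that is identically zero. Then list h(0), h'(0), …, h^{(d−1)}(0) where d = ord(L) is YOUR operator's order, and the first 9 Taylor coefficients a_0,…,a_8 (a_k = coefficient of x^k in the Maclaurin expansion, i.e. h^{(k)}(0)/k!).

L = (7 - 2·x + x^2)·Dx + (-3 + 5·x - 3·x^2 + x^3)·Dx^2 + (7 - 2·x + x^2)·Dx^3 + (-3 + 5·x - 3·x^2 + x^3)·Dx^4  (order 4).
h: a_k = 0, -1, 1, -1/3, -3/8, -1/5, -13/80, -1/7, -1681/13440, …
ICs: h(0) = 0, h′(0) = -1, h′′(0) = 2, h′′′(0) = -2.

f: a_k = -1, -1, -1, -1, -1, -1, -1, -1, -1, …
g: a_k = 0, 3, 0, -1/2, 0, 1/40, 0, -1/1680, 0, …
h₀=f+g: left-lcm gives L₀, ord ≤ 3.
h=∫₀ˣh₀: take L = L₀·Dx.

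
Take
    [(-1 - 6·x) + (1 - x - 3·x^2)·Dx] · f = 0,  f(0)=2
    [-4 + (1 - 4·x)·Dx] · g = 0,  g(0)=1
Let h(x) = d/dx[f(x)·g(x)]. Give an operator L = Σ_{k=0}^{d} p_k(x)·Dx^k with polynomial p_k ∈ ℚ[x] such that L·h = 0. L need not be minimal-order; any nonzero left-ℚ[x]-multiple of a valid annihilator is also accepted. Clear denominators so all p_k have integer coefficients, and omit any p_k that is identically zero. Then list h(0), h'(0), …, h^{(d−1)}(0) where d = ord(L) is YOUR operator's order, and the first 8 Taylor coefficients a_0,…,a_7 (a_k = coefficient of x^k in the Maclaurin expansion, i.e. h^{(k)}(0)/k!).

L = (48 - 102·x - 354·x^2 + 192·x^3 + 1728·x^4) + (-5 + 27·x + 21·x^2 - 238·x^3 + 60·x^4 + 432·x^5)·Dx  (order 1).
h: a_k = 10, 96, 618, 3448, 17640, 85836, 403606, 1853184, …
ICs: h(0) = 10.

f: a_k = 2, 2, 8, 14, 38, 80, 194, 434, …
g: a_k = 1, 4, 16, 64, 256, 1024, 4096, 16384, …
L₀ := L_f ⊗_s L_g (sym. prod.), ord ≤ 1.
Differentiate: ansatz ord ≤ ord L₀ ⇒ L.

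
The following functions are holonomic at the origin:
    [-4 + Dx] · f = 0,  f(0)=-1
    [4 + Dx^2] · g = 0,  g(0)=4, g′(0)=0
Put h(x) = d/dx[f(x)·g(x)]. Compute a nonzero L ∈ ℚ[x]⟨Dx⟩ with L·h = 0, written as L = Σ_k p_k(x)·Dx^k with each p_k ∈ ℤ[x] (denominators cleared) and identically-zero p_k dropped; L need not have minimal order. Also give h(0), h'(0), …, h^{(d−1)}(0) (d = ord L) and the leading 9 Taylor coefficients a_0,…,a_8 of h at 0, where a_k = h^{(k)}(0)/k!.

L = 20 - 8·Dx + Dx^2  (order 2).
h: a_k = -16, -48, -32, 224/3, 608/3, 1248/5, 8896/45, 33728/315, 11488/315, …
ICs: h(0) = -16, h′(0) = -48.

f: a_k = -1, -4, -8, -32/3, -32/3, -128/15, -256/45, -1024/315, -512/315, …
g: a_k = 4, 0, -8, 0, 8/3, 0, -16/45, 0, 8/315, …
Product ⇒ symmetric product L₀, ord ≤ 2.
Differentiate: ansatz ord ≤ ord L₀ ⇒ L.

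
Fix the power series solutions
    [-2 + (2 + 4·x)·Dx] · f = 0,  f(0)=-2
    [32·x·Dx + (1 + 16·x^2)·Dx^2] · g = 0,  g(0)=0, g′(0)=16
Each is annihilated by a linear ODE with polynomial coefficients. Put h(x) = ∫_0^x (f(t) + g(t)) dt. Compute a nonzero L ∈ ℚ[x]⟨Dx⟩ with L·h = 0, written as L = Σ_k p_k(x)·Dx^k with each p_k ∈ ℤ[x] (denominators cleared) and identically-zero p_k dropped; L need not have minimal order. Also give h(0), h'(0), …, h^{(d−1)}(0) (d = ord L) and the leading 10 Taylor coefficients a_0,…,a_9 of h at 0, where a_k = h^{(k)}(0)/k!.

L = (-32 - 160·x + 1536·x^2 + 1536·x^3)·Dx^2 + (-35 - 128·x + 1312·x^2 + 6144·x^3 + 5376·x^4)·Dx^3 + (-1 + 30·x + 96·x^2 + 576·x^3 + 1792·x^4 + 1536·x^5)·Dx^4  (order 4).
h: a_k = 0, -2, 7, 1/3, -259/12, 1/4, 16349/120, 3/8, -524519/448, 143/192, …
ICs: h(0) = 0, h′(0) = -2, h′′(0) = 14, h′′′(0) = 2.

f: a_k = -2, -2, 1, -1, 5/4, -7/4, 21/8, -33/8, 429/64, -715/64, …
g: a_k = 0, 16, 0, -256/3, 0, 4096/5, 0, -65536/7, 0, 1048576/9, …
Weyl lclm of L_f,L_g ⇒ L₀ (ord ≤ 3).
h=∫h₀ ⇒ L = L₀·Dx.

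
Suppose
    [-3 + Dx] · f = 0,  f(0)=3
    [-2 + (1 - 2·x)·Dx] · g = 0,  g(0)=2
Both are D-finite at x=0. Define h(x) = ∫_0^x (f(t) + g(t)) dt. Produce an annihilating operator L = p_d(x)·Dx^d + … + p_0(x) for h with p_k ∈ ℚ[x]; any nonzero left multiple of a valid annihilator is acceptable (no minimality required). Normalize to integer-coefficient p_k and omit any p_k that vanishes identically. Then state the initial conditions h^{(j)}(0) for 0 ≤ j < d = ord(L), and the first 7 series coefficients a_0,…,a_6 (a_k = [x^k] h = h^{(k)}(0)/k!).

L = (6 + 36·x)·Dx + (1 - 36·x + 36·x^2)·Dx^2 + (-1 + 8·x - 12·x^2)·Dx^3  (order 3).
h: a_k = 0, 5, 13/2, 43/6, 59/8, 337/40, 2803/240, …
ICs: h(0) = 0, h′(0) = 5, h′′(0) = 13.

f: a_k = 3, 9, 27/2, 27/2, 81/8, 243/40, 243/80, …
g: a_k = 2, 4, 8, 16, 32, 64, 128, …
f+g: L₀ = lclm(L_f,L_g), ord ≤ 1+1.
h=∫₀ˣh₀: take L = L₀·Dx.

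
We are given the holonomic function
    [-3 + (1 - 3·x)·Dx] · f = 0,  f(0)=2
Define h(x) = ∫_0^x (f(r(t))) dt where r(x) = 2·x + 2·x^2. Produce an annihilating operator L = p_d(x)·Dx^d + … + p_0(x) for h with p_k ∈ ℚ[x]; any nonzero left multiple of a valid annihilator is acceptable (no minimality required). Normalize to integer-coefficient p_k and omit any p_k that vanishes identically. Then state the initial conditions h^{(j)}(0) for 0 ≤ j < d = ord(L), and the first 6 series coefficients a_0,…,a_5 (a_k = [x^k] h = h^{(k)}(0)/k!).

L = (6 + 12·x)·Dx + (-1 + 6·x + 6·x^2)·Dx^2  (order 2).
h: a_k = 0, 2, 6, 28, 144, 792, …
ICs: h(0) = 0, h′(0) = 2.

f: a_k = 2, 6, 18, 54, 162, 486, …
h₀=f(r): pull back L_f along r ⇒ L₀.
Integrate: L := L₀·Dx.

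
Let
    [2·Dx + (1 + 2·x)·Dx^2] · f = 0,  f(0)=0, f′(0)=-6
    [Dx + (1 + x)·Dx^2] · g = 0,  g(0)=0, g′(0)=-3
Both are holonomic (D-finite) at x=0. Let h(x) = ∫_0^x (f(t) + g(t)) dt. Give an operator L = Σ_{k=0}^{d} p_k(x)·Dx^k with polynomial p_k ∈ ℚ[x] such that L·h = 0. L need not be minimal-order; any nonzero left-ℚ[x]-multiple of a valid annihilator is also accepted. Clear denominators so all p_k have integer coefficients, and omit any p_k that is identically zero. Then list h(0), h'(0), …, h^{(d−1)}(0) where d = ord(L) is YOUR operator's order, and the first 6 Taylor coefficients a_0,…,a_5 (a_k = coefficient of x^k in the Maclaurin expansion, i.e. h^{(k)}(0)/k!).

f: a_k = 0, -6, 6, -8, 12, -96/5, …
g: a_k = 0, -3, 3/2, -1, 3/4, -3/5, …
L₀ := lclm(L_f,L_g); ord L₀ ≤ 2+2.
h=∫₀ˣh₀: take L = L₀·Dx.
L = 4·Dx^2 + (6 + 8·x)·Dx^3 + (1 + 3·x + 2·x^2)·Dx^4  (order 4).
h: a_k = 0, 0, -9/2, 5/2, -9/4, 51/20, …
ICs: h(0) = 0, h′(0) = 0, h′′(0) = -9, h′′′(0) = 15.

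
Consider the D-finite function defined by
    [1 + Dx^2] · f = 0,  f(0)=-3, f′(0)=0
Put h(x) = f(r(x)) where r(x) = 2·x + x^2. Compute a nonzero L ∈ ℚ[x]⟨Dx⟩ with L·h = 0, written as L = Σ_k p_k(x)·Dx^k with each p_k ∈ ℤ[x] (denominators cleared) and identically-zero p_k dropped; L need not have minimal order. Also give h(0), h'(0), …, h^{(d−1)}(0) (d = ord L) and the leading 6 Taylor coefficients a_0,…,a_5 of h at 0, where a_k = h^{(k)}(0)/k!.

L = (4 + 12·x + 12·x^2 + 4·x^3) - Dx + (1 + x)·Dx^2  (order 2).
h: a_k = -3, 0, 6, 6, -1/2, -4, …
ICs: h(0) = -3, h′(0) = 0.

f: a_k = -3, 0, 3/2, 0, -1/8, 0, …
h₀=f(r): pull back L_f along r ⇒ L₀.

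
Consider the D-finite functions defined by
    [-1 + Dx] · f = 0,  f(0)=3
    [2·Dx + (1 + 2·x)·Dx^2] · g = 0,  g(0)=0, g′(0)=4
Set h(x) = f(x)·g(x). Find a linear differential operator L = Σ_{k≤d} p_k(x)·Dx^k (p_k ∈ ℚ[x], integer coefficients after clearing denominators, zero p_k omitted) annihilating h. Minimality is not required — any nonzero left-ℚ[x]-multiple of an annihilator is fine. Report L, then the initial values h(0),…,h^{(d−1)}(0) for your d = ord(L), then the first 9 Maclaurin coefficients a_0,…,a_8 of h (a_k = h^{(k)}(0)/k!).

f: a_k = 3, 3, 3/2, 1/2, 1/8, 1/40, 1/240, 1/1680, 1/13440, …
g: a_k = 0, 4, -4, 16/3, -8, 64/5, -64/3, 256/7, -64, …
f·g: L₀ = L_f ⊗_s L_g, ord ≤ 1·2.
L = (-1 + 2·x) - 4·x·Dx + (1 + 2·x)·Dx^2  (order 2).
h: a_k = 0, 12, 0, 10, -12, 209/10, -106/3, 25829/420, -3263/30, …
ICs: h(0) = 0, h′(0) = 12.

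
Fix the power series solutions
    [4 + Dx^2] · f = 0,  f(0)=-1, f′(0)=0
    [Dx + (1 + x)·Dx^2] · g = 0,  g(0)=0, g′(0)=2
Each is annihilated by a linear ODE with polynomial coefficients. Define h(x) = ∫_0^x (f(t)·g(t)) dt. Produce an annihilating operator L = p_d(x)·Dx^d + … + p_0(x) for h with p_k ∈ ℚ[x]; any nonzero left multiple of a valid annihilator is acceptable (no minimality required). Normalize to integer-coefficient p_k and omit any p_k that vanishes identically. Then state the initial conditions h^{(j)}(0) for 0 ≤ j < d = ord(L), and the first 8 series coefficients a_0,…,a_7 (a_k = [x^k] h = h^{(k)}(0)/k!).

f: a_k = -1, 0, 2, 0, -2/3, 0, 4/45, 0, …
g: a_k = 0, 2, -1, 2/3, -1/2, 2/5, -1/3, 2/7, …
Product ⇒ symmetric product L₀, ord ≤ 4.
h=∫₀ˣh₀: take L = L₀·Dx.
L = (168 + 864·x + 1456·x^2 + 1024·x^3 + 256·x^4)·Dx + (112 + 368·x + 384·x^2 + 128·x^3)·Dx^2 + (102 + 464·x + 744·x^2 + 512·x^3 + 128·x^4)·Dx^3 + (28 + 92·x + 96·x^2 + 32·x^3)·Dx^4 + (15 + 62·x + 95·x^2 + 64·x^3 + 16·x^4)·Dx^5  (order 5).
h: a_k = 0, 0, -1, 1/3, 5/6, -3/10, -1/15, 0, …
ICs: h(0) = 0, h′(0) = 0, h′′(0) = -2, h′′′(0) = 2, h′′′′(0) = 20.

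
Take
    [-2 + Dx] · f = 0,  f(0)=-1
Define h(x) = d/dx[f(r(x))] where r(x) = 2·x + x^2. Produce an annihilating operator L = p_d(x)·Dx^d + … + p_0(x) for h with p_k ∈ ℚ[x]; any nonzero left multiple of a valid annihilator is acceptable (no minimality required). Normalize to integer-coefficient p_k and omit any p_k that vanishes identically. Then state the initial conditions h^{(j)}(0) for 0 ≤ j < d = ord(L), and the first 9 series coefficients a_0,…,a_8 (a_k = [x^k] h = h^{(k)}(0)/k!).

L = (5 + 8·x + 4·x^2) + (-1 - x)·Dx  (order 1).
h: a_k = -4, -20, -56, -344/3, -568/3, -3992/15, -2960/9, -115088/315, -116744/315, …
ICs: h(0) = -4.

f: a_k = -1, -2, -2, -4/3, -2/3, -4/15, -4/45, -8/315, -2/315, …
h₀=f(r): pull back L_f along r ⇒ L₀.
Differentiate: ansatz ord ≤ ord L₀ ⇒ L.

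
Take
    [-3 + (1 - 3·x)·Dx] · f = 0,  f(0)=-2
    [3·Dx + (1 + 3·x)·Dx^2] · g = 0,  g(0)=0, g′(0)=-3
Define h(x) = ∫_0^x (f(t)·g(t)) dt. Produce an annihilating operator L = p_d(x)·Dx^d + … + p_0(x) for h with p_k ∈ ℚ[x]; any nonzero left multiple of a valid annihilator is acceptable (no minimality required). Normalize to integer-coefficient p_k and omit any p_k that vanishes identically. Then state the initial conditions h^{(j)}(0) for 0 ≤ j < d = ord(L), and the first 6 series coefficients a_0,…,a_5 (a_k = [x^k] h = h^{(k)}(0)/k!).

f: a_k = -2, -6, -18, -54, -162, -486, …
g: a_k = 0, -3, 9/2, -9, 81/4, -243/5, …
h₀=f·g: eliminate ⇒ L₀, order ≤ 1·2.
∫: right-multiply L₀ by Dx.
L = 9·Dx + (3 + 27·x)·Dx^2 + (-1 + 9·x^2)·Dx^3  (order 3).
h: a_k = 0, 0, 3, 3, 45/4, 189/10, …
ICs: h(0) = 0, h′(0) = 0, h′′(0) = 6.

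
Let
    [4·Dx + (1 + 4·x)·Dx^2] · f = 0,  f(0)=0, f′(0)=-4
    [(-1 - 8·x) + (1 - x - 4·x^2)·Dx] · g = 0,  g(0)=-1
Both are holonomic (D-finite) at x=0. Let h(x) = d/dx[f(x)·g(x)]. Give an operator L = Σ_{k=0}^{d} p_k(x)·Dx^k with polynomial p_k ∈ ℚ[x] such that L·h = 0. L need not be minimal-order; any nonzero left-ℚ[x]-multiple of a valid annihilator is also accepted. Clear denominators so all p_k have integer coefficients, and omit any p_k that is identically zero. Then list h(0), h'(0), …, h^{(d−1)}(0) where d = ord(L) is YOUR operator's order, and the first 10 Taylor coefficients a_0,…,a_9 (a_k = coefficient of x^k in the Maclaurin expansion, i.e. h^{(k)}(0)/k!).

f: a_k = 0, -4, 8, -64/3, 64, -1024/5, 2048/3, -16384/7, 8192, -262144/9, …
g: a_k = -1, -1, -5, -9, -29, -65, -181, -441, -1165, -2929, …
Sym-product of L_f,L_g gives L₀ (≤ ord 2).
Derive L from L₀ (diff closure).
L = (152 + 864·x + 2304·x^2) + (1 + 100·x + 960·x^2 + 1792·x^3)·Dx + (-3 - 25·x - 24·x^2 + 176·x^3 + 256·x^4)·Dx^2  (order 2).
h: a_k = 4, -8, 100, -560/3, 4372/3, -17336/5, 20500, -6362912/105, 10478948/35, -64191128/63, …
ICs: h(0) = 4, h′(0) = -8.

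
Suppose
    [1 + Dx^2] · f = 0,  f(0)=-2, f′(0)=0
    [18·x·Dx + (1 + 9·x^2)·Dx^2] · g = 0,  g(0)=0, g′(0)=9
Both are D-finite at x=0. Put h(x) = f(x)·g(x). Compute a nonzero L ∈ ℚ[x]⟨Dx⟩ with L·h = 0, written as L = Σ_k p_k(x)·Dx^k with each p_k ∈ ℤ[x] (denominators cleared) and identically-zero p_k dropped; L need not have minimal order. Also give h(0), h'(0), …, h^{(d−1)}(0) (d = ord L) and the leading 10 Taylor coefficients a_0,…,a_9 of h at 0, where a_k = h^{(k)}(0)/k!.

f: a_k = -2, 0, 1, 0, -1/12, 0, 1/360, 0, -1/20160, 0, …
g: a_k = 0, 9, 0, -27, 0, 729/5, 0, -6561/7, 0, 6561, …
f·g: L₀ = L_f ⊗_s L_g, ord ≤ 2·2.
L = (370 + 9594·x^2 + 4131·x^4 + 2916·x^6 + 6561·x^8) + (684·x + 6804·x^3 + 8748·x^5 + 26244·x^7)·Dx + (380 + 9792·x^2 + 5346·x^4 + 5832·x^6 + 13122·x^8)·Dx^2 + (684·x + 6804·x^3 + 8748·x^5 + 26244·x^7)·Dx^3 + (10 + 198·x^2 + 1215·x^4 + 2916·x^6 + 6561·x^8)·Dx^4  (order 4).
h: a_k = 0, -18, 0, 63, 0, -6387/20, 0, 566341/280, 0, -6304037/448, …
ICs: h(0) = 0, h′(0) = -18, h′′(0) = 0, h′′′(0) = 378.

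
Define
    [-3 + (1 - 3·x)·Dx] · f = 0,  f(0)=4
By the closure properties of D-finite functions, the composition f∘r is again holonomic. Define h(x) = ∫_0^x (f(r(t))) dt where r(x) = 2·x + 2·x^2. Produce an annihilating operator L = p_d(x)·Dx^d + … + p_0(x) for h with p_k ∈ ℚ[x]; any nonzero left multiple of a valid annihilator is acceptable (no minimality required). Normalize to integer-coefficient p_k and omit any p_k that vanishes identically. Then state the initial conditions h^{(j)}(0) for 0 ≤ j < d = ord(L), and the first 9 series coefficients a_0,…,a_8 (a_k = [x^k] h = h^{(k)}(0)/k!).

f: a_k = 4, 12, 36, 108, 324, 972, 2916, 8748, 26244, …
L₀ from L_f via x↦r, Dx↦r'^{-1}Dx.
h=∫₀ˣh₀: take L = L₀·Dx.
L = (6 + 12·x)·Dx + (-1 + 6·x + 6·x^2)·Dx^2  (order 2).
h: a_k = 0, 4, 12, 56, 288, 1584, 9072, 374112/7, 321408, …
ICs: h(0) = 0, h′(0) = 4.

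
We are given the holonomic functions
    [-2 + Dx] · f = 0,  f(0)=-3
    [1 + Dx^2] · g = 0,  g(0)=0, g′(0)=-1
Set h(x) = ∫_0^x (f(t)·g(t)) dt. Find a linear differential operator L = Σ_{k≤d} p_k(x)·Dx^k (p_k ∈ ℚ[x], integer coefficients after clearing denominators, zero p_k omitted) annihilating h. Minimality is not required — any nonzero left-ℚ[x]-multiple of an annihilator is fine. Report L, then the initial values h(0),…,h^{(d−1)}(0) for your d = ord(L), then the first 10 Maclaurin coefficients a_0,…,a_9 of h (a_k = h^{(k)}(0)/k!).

f: a_k = -3, -6, -6, -4, -2, -4/5, -4/15, -8/105, -2/105, -4/945, …
g: a_k = 0, -1, 0, 1/6, 0, -1/120, 0, 1/5040, 0, -1/362880, …
Product ⇒ symmetric product L₀, ord ≤ 2.
h=∫h₀ ⇒ L = L₀·Dx.
L = 5·Dx - 4·Dx^2 + Dx^3  (order 3).
h: a_k = 0, 0, 3/2, 2, 11/8, 3/5, 41/240, 11/420, -29/13440, -1/360, …
ICs: h(0) = 0, h′(0) = 0, h′′(0) = 3.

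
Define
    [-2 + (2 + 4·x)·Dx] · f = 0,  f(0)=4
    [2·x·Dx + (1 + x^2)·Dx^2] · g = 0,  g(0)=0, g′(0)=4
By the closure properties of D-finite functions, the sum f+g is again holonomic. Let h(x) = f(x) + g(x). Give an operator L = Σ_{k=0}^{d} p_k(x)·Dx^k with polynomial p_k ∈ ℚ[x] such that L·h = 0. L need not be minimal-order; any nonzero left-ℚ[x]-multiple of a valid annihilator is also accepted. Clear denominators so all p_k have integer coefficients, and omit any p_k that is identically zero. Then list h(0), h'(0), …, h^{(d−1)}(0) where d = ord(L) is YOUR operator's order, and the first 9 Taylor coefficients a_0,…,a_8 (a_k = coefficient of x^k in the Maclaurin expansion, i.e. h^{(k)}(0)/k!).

f: a_k = 4, 4, -2, 2, -5/2, 7/2, -21/4, 33/4, -429/32, …
g: a_k = 0, 4, 0, -4/3, 0, 4/5, 0, -4/7, 0, …
f+g: L₀ = lclm(L_f,L_g), ord ≤ 1+2.
L = (-2 - 10·x + 6·x^2 + 6·x^3)·Dx + (-5 - 8·x - 8·x^2 + 24·x^3 + 21·x^4)·Dx^2 + (-1 + 6·x^2 + 6·x^3 + 7·x^4 + 6·x^5)·Dx^3  (order 3).
h: a_k = 4, 8, -2, 2/3, -5/2, 43/10, -21/4, 215/28, -429/32, …
ICs: h(0) = 4, h′(0) = 8, h′′(0) = -4.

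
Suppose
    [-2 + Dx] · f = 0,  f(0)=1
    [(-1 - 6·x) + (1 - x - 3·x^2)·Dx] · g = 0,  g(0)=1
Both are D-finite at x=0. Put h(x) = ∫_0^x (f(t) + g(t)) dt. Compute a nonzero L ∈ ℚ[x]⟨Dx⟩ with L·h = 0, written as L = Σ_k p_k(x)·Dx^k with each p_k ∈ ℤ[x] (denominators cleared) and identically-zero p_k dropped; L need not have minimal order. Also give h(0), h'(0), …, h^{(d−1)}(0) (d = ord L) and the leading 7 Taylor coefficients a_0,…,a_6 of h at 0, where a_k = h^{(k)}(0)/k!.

f: a_k = 1, 2, 2, 4/3, 2/3, 4/15, 4/45, …
g: a_k = 1, 1, 4, 7, 19, 40, 97, …
h₀=f+g: left-lcm gives L₀, ord ≤ 2.
∫: right-multiply L₀ by Dx.
L = (12 + 16·x + 144·x^2 + 72·x^3)·Dx + (-4 - 26·x - 74·x^2 + 24·x^3 + 36·x^4)·Dx^2 + (-1 + 9·x + x^2 - 30·x^3 - 18·x^4)·Dx^3  (order 3).
h: a_k = 0, 2, 3/2, 2, 25/12, 59/15, 302/45, …
ICs: h(0) = 0, h′(0) = 2, h′′(0) = 3.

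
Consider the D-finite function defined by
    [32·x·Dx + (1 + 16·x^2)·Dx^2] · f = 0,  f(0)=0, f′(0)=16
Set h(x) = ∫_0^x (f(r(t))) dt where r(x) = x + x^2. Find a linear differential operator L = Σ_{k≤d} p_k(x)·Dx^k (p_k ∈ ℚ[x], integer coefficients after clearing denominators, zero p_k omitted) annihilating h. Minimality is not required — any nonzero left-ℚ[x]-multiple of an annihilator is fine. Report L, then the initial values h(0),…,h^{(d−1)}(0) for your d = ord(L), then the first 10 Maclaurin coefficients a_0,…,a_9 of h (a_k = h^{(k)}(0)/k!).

L = (-2 + 32·x + 128·x^2 + 192·x^3 + 96·x^4)·Dx^2 + (1 + 2·x + 16·x^2 + 64·x^3 + 80·x^4 + 32·x^5)·Dx^3  (order 3).
h: a_k = 0, 0, 8, 16/3, -64/3, -256/5, 1408/15, 12032/21, -1024/7, -57344/9, …
ICs: h(0) = 0, h′(0) = 0, h′′(0) = 16.

f: a_k = 0, 16, 0, -256/3, 0, 4096/5, 0, -65536/7, 0, 1048576/9, …
h₀=f(r): pull back L_f along r ⇒ L₀.
∫: right-multiply L₀ by Dx.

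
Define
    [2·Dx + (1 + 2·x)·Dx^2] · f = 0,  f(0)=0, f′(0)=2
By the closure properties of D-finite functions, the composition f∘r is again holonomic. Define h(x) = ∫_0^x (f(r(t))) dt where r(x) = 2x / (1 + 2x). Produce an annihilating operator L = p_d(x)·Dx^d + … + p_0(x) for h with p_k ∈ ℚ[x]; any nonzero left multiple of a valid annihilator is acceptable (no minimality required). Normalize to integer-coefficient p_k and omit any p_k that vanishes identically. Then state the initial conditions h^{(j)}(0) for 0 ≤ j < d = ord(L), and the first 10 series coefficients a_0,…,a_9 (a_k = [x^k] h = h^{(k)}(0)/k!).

L = (8 + 24·x)·Dx^2 + (1 + 8·x + 12·x^2)·Dx^3  (order 3).
h: a_k = 0, 0, 2, -16/3, 52/3, -64, 3872/15, -3328/3, 34976/7, -209920/9, …
ICs: h(0) = 0, h′(0) = 0, h′′(0) = 4.

f: a_k = 0, 2, -2, 8/3, -4, 32/5, -32/3, 128/7, -32, 512/9, …
Change of var in L_f (x↦r) gives L₀.
h=∫h₀ ⇒ L = L₀·Dx.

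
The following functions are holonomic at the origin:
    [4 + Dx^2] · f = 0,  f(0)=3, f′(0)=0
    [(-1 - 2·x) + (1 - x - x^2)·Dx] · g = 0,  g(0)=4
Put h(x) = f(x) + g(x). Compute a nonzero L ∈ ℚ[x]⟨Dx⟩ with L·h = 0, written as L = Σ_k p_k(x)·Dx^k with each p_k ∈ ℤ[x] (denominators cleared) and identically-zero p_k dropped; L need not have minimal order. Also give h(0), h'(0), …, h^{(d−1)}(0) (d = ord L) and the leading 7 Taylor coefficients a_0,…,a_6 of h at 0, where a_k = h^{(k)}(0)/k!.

L = (-44 - 96·x - 32·x^2 - 48·x^3 - 40·x^4 - 16·x^5) + (16 - 20·x - 8·x^2 + 16·x^3 - 12·x^4 - 24·x^5 - 8·x^6)·Dx + (-11 - 24·x - 8·x^2 - 12·x^3 - 10·x^4 - 4·x^5)·Dx^2 + (4 - 5·x - 2·x^2 + 4·x^3 - 3·x^4 - 6·x^5 - 2·x^6)·Dx^3  (order 3).
h: a_k = 7, 4, 2, 12, 22, 32, 776/15, …
ICs: h(0) = 7, h′(0) = 4, h′′(0) = 4.

f: a_k = 3, 0, -6, 0, 2, 0, -4/15, …
g: a_k = 4, 4, 8, 12, 20, 32, 52, …
h₀=f+g: left-lcm gives L₀, ord ≤ 3.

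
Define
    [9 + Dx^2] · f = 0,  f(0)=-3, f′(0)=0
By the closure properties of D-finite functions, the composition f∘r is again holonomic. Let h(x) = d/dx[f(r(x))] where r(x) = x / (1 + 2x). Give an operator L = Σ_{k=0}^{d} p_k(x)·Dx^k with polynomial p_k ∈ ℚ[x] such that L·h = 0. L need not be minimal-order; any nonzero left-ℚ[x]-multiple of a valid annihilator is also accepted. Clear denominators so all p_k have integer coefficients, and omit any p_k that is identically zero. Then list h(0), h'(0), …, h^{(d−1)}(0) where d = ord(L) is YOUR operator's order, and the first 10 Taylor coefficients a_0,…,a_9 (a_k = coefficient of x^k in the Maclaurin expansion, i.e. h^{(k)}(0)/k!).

L = (33 + 96·x + 96·x^2) + (12 + 72·x + 144·x^2 + 96·x^3)·Dx + (1 + 8·x + 24·x^2 + 32·x^3 + 16·x^4)·Dx^2  (order 2).
h: a_k = 0, 27, -162, 1215/2, -1755, 162729/40, -141183/20, 566865/112, 7476867/280, -773904213/4480, …
ICs: h(0) = 0, h′(0) = 27.

f: a_k = -3, 0, 27/2, 0, -81/8, 0, 243/80, 0, -2187/4480, 0, …
f∘r: x↦r, Dx↦Dx/r' in L_f ⇒ L₀.
Derive L from L₀ (diff closure).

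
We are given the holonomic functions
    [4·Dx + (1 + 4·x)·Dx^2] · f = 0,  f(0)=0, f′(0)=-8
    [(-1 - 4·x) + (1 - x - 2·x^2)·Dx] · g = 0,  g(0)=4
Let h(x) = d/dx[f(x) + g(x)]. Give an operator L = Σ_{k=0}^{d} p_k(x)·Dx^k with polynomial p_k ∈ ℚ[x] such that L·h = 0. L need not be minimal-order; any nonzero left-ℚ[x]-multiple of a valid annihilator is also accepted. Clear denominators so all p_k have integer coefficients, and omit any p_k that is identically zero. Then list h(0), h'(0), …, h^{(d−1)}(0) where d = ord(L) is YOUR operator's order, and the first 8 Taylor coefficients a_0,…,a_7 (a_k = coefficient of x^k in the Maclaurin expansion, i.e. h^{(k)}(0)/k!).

f: a_k = 0, -8, 16, -128/3, 128, -2048/5, 4096/3, -32768/7, …
g: a_k = 4, 4, 12, 20, 44, 84, 172, 340, …
Sum ⇒ L₀ = lclm(L_f,L_g) in ℚ(x)⟨Dx⟩.
h₀' ⇒ L via d/dx closure of L₀.
L = (-156 - 624·x - 1440·x^2 - 768·x^3 - 768·x^4) + (1 - 160·x - 1064·x^2 - 1952·x^3 - 1600·x^4 - 1280·x^5)·Dx + (5 + 39·x + 66·x^2 - 80·x^3 - 240·x^4 - 384·x^5 - 256·x^6)·Dx^2  (order 2).
h: a_k = -4, 56, -68, 688, -1628, 9224, -30388, 136544, …
ICs: h(0) = -4, h′(0) = 56.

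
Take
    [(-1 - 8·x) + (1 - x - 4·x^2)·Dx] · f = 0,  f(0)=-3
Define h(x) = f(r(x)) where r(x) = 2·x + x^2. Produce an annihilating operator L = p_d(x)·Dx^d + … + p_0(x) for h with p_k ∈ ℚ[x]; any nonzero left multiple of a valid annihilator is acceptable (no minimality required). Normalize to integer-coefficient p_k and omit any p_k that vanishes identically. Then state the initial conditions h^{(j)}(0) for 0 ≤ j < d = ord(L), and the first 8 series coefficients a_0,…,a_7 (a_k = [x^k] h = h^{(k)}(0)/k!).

L = (2 + 34·x + 48·x^2 + 16·x^3) + (-1 + 2·x + 17·x^2 + 16·x^3 + 4·x^4)·Dx  (order 1).
h: a_k = -3, -6, -63, -276, -1731, -9186, -52467, -289896, …
ICs: h(0) = -3.

f: a_k = -3, -3, -15, -27, -87, -195, -543, -1323, …
f∘r: x↦r, Dx↦Dx/r' in L_f ⇒ L₀.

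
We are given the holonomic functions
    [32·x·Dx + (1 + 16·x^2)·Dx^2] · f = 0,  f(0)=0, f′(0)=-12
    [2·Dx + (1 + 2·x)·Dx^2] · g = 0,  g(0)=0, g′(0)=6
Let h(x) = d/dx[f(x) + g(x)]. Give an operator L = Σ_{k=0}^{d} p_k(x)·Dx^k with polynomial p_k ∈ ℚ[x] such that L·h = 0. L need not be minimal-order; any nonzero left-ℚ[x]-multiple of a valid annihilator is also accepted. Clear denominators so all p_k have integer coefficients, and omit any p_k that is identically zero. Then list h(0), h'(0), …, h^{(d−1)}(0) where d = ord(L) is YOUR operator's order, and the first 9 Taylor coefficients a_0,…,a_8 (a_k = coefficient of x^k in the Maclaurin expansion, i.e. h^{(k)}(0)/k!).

L = (-32 - 192·x + 1536·x^2 + 1024·x^3) + (-20 - 64·x + 576·x^2 + 3072·x^3 + 2048·x^4)·Dx + (-1 + 14·x + 32·x^2 + 256·x^3 + 768·x^4 + 512·x^5)·Dx^2  (order 2).
h: a_k = -6, -12, 216, -48, -2976, -192, 49536, -768, -784896, …
ICs: h(0) = -6, h′(0) = -12.

f: a_k = 0, -12, 0, 64, 0, -3072/5, 0, 49152/7, 0, …
g: a_k = 0, 6, -6, 8, -12, 96/5, -32, 384/7, -96, …
h₀=f+g: left-lcm gives L₀, ord ≤ 4.
h=h₀': d/dx-closure on L₀ ⇒ L.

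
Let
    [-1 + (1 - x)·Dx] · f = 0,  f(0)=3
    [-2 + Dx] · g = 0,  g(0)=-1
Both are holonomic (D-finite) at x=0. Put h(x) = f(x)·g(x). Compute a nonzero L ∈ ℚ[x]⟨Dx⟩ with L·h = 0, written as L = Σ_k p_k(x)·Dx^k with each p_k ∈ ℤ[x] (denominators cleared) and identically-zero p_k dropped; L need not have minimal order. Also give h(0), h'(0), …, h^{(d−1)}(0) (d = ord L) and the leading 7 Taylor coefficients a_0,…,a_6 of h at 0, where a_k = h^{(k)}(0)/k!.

f: a_k = 3, 3, 3, 3, 3, 3, 3, …
g: a_k = -1, -2, -2, -4/3, -2/3, -4/15, -4/45, …
h₀=f·g: eliminate ⇒ L₀, order ≤ 1·1.
L = (3 - 2·x) + (-1 + x)·Dx  (order 1).
h: a_k = -3, -9, -15, -19, -21, -109/5, -331/15, …
ICs: h(0) = -3.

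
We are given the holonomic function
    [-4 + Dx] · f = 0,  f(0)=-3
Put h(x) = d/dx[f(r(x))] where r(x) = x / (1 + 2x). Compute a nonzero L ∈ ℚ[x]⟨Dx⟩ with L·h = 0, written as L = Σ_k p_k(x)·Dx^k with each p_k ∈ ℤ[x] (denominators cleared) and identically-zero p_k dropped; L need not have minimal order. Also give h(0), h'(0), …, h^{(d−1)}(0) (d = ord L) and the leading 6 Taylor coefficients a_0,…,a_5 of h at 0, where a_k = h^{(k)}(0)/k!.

L = -8·x + (-1 - 4·x - 4·x^2)·Dx  (order 1).
h: a_k = -12, 0, 48, -128, 192, -512/5, …
ICs: h(0) = -12.

f: a_k = -3, -12, -24, -32, -32, -128/5, …
Change of var in L_f (x↦r) gives L₀.
Derive L from L₀ (diff closure).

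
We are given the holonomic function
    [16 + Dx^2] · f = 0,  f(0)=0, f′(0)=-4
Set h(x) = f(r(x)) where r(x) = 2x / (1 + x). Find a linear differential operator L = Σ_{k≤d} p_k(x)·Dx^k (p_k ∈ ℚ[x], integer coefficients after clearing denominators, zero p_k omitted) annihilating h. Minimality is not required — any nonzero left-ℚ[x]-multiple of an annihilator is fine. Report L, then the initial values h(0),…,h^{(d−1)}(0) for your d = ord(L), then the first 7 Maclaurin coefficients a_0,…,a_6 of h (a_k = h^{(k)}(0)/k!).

L = 64 + (2 + 6·x + 6·x^2 + 2·x^3)·Dx + (1 + 4·x + 6·x^2 + 4·x^3 + x^4)·Dx^2  (order 2).
h: a_k = 0, -8, 8, 232/3, -248, 3464/15, 520, …
ICs: h(0) = 0, h′(0) = -8.

f: a_k = 0, -4, 0, 32/3, 0, -128/15, 0, …
Change of var in L_f (x↦r) gives L₀.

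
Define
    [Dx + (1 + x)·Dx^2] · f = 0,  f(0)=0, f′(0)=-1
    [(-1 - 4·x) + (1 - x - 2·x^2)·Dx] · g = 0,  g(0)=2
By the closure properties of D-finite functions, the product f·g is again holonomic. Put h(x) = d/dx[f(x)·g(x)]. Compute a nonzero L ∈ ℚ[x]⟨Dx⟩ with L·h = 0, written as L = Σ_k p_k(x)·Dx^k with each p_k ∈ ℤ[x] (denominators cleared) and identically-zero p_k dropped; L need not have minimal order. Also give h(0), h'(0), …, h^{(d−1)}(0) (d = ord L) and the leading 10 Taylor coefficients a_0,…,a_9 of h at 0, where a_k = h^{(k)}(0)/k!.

f: a_k = 0, -1, 1/2, -1/3, 1/4, -1/5, 1/6, -1/7, 1/8, -1/9, …
g: a_k = 2, 2, 6, 10, 22, 42, 86, 170, 342, 682, …
Sym-product of L_f,L_g gives L₀ (≤ ord 2).
Differentiate: ansatz ord ≤ ord L₀ ⇒ L.
L = (72 + 180·x + 144·x^2) + (13 + 93·x + 192·x^2 + 112·x^3)·Dx + (-5 - 8·x + 15·x^2 + 34·x^3 + 16·x^4)·Dx^2  (order 2).
h: a_k = -2, -2, -17, -86/3, -189/2, -987/5, -4969/10, -7646/7, -351199/140, -695017/126, …
ICs: h(0) = -2, h′(0) = -2.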